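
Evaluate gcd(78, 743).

gcd(743, 78) = 1  (743 = 9·78 + 41, 78 = 1·41 + 37, 41 = 1·37 + 4, 37 = 9·4 + 1, 4 = 4·1).

1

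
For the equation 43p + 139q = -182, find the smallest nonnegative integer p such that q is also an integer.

138

gcd(139, 43) = 1  (139 = 3*43 + 10, 43 = 4*10 + 3, 10 = 3*3 + 1, 3 = 3*1).
1 divides -182, so solutions exist.
Back-substituting, 43*(-42) + 139*(13) = 1.
Scale by -182/1 = -182: (p₀, q₀) = (7644, -2366).
General solution: p = 7644 + 139t, q = -2366 - 43t for integer t.
p ≥ 0: smallest is 7644 mod 139 = 138 (at t = -54), with q = -44.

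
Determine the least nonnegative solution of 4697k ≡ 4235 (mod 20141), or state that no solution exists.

181

gcd(20141, 4697) = 11.
11 divides 4235, so solutions exist.
By Bézout, 4697·(-789) + 20141·(184) = 11.
So 4697·(-789) ≡ 11 (mod 20141); multiply by 385: k ≡ -303765 (mod 1831).
Smallest nonnegative: k = -303765 mod 1831 = 181.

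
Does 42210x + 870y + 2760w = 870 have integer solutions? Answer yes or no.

yes

gcd(42210, 870) = 30  (42210 = 48*870 + 450, 870 = 1*450 + 420, 450 = 1*420 + 30, 420 = 14*30).
gcd(30, 2760) = 30.
30 divides 870, so integer solutions exist.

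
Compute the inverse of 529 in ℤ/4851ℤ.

2641

gcd(4851, 529) = 1  (4851 = 9*529 + 90, 529 = 5*90 + 79, 90 = 1*79 + 11, 79 = 7*11 + 2, 11 = 5*2 + 1, 2 = 2*1).
Back-substituting, 529*(-2210) + 4851*(241) = 1.
So 529*-2210 ≡ 1 (mod 4851), and -2210 mod 4851 = 2641.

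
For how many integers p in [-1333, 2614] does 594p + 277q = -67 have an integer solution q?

gcd(594, 277):
  594 = 2·277 + 40
  277 = 6·40 + 37
  40 = 1·37 + 3
  37 = 12·3 + 1
  3 = 3·1
so gcd(594, 277) = 1.
Back-substitute for Bézout coefficients:
  1 = 37 - 12·3
  ... = 594·(-90) + 277·(193)
Scale by -67: particular solution (6030, -12931); reduce p mod 277: (213, -457).
General solution: p = 213 + 277t, q = -457 - 594t for integer t.
-1333 ≤ 213 + 277t ≤ 2614 gives t ∈ [-5, 8], which is 14 values.

14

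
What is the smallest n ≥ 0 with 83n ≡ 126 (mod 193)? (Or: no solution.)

55

gcd(193, 83) = 1.
1 divides 126, so solutions exist.
By Bézout, 83*(-93) + 193*(40) = 1.
So 83*(-93) ≡ 1 (mod 193); multiply by 126: n ≡ -11718 (mod 193).
Smallest nonnegative: n = -11718 mod 193 = 55.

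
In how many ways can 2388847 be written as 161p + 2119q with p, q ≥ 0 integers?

gcd(2119, 161):
  2119 = 13×161 + 26
  161 = 6×26 + 5
  26 = 5×5 + 1
  5 = 5×1
so gcd(2119, 161) = 1.
Back-substitute for Bézout coefficients:
  1 = 26 - 5×5
  ... = 161×(-408) + 2119×(31)
Scale by 2388847: one solution is (-974649576, 74054257). Reduce p mod 2119: (1426, 1019).
General: p = 1426 + 2119t, q = 1019 - 161t.
p ≥ 0 ⇒ t ≥ 0; q ≥ 0 ⇒ t ≤ 6. So t ∈ [0, 6]: 7 solutions.

7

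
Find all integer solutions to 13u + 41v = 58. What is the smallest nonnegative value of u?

36

gcd(41, 13):
  41 = 3·13 + 2
  13 = 6·2 + 1
  2 = 2·1
so gcd(41, 13) = 1.
1 divides 58, so solutions exist.
Back-substitute for Bézout coefficients:
  1 = 13 - 6·2
  ... = 13·(19) + 41·(-6)
Scale by 58/1 = 58: (u₀, v₀) = (1102, -348).
General solution: u = 1102 + 41t, v = -348 - 13t for integer t.
u ≥ 0: smallest is 1102 mod 41 = 36 (at t = -26), with v = -10.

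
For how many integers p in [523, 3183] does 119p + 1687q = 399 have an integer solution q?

gcd(1687, 119) = 7.
By Bézout, 119*(-85) + 1687*(6) = 7.
Particular solution: (216, -15).
General solution: p = 216 + 241t, q = -15 - 17t for integer t.
523 ≤ 216 + 241t ≤ 3183 gives t ∈ [2, 12], which is 11 values.

11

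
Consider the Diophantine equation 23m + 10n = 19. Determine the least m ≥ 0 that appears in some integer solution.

3

gcd(23, 10) = 1  (23 = 2*10 + 3, 10 = 3*3 + 1, 3 = 3*1).
1 divides 19, so solutions exist.
Back-substituting, 23*(-3) + 10*(7) = 1.
Scale by 19/1 = 19: (m₀, n₀) = (-57, 133).
General solution: m = -57 + 10t, n = 133 - 23t for integer t.
m ≥ 0: smallest is -57 mod 10 = 3 (at t = 6), with n = -5.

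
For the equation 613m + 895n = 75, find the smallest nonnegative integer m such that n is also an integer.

gcd(895, 613):
  895 = 1×613 + 282
  613 = 2×282 + 49
  282 = 5×49 + 37
  49 = 1×37 + 12
  37 = 3×12 + 1
  12 = 12×1
so gcd(895, 613) = 1.
1 divides 75, so solutions exist.
Back-substitute for Bézout coefficients:
  1 = 37 - 3×12
  ... = 613×(-73) + 895×(50)
Scale by 75/1 = 75: (m₀, n₀) = (-5475, 3750).
General solution: m = -5475 + 895t, n = 3750 - 613t for integer t.
m ≥ 0: smallest is -5475 mod 895 = 790 (at t = 7), with n = -541.

790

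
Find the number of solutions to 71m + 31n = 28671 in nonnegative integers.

13

gcd(71, 31):
  71 = 2×31 + 9
  31 = 3×9 + 4
  9 = 2×4 + 1
  4 = 4×1
so gcd(71, 31) = 1.
Back-substitute for Bézout coefficients:
  1 = 9 - 2×4
  ... = 71×(7) + 31×(-16)
Scale by 28671: one solution is (200697, -458736). Reduce m mod 31: (3, 918).
General: m = 3 + 31t, n = 918 - 71t.
m ≥ 0 ⇒ t ≥ 0; n ≥ 0 ⇒ t ≤ 12. So t ∈ [0, 12]: 13 solutions.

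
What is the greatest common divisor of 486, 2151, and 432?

9

gcd(2151, 486) = 9  (2151 = 4·486 + 207, 486 = 2·207 + 72, 207 = 2·72 + 63, 72 = 1·63 + 9, 63 = 7·9).
gcd(9, 432) = 9.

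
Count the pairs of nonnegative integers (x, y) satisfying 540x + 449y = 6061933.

gcd(540, 449) = 1  (540 = 1*449 + 91, 449 = 4*91 + 85, 91 = 1*85 + 6, 85 = 14*6 + 1, 6 = 6*1).
Back-substituting, 540*(-74) + 449*(89) = 1.
Scale by 6061933: one solution is (-448583042, 539512037). Reduce x mod 449: (286, 13157).
General: x = 286 + 449t, y = 13157 - 540t.
x ≥ 0 ⇒ t ≥ 0; y ≥ 0 ⇒ t ≤ 24. So t ∈ [0, 24]: 25 solutions.

25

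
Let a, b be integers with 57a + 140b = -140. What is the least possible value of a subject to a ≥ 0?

0

gcd(140, 57) = 1.
1 divides -140, so solutions exist.
By Bézout, 57·(-27) + 140·(11) = 1.
Scale by -140/1 = -140: (a₀, b₀) = (3780, -1540).
General solution: a = 3780 + 140t, b = -1540 - 57t for integer t.
a ≥ 0: smallest is 3780 mod 140 = 0 (at t = -27), with b = -1.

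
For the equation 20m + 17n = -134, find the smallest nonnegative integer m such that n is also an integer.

gcd(20, 17) = 1  (20 = 1*17 + 3, 17 = 5*3 + 2, 3 = 1*2 + 1, 2 = 2*1).
1 divides -134, so solutions exist.
Back-substituting, 20*(6) + 17*(-7) = 1.
Scale by -134/1 = -134: (m₀, n₀) = (-804, 938).
General solution: m = -804 + 17t, n = 938 - 20t for integer t.
m ≥ 0: smallest is -804 mod 17 = 12 (at t = 48), with n = -22.

12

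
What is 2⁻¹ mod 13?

gcd(13, 2):
  13 = 6·2 + 1
  2 = 2·1
so gcd(13, 2) = 1.
Back-substitute for Bézout coefficients:
  1 = 13 - 6·2
  ... = 2·(-6) + 13·(1)
So 2·-6 ≡ 1 (mod 13), and -6 mod 13 = 7.

7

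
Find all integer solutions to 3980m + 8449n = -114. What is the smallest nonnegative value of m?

gcd(8449, 3980) = 1  (8449 = 2×3980 + 489, 3980 = 8×489 + 68, 489 = 7×68 + 13, 68 = 5×13 + 3, 13 = 4×3 + 1, 3 = 3×1).
1 divides -114, so solutions exist.
Back-substituting, 3980×(-2609) + 8449×(1229) = 1.
Scale by -114/1 = -114: (m₀, n₀) = (297426, -140106).
General solution: m = 297426 + 8449t, n = -140106 - 3980t for integer t.
m ≥ 0: smallest is 297426 mod 8449 = 1711 (at t = -35), with n = -806.

1711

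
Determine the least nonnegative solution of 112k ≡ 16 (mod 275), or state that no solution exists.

118

gcd(275, 112):
  275 = 2*112 + 51
  112 = 2*51 + 10
  51 = 5*10 + 1
  10 = 10*1
so gcd(275, 112) = 1.
1 divides 16, so solutions exist.
Back-substitute for Bézout coefficients:
  1 = 51 - 5*10
  ... = 112*(-27) + 275*(11)
So 112*(-27) ≡ 1 (mod 275); multiply by 16: k ≡ -432 (mod 275).
Smallest nonnegative: k = -432 mod 275 = 118.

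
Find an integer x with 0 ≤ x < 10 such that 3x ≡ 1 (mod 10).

7

gcd(10, 3) = 1.
By Bézout, 3*(-3) + 10*(1) = 1.
So 3*-3 ≡ 1 (mod 10), and -3 mod 10 = 7.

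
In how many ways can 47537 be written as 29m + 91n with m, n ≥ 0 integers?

gcd(91, 29) = 1  (91 = 3×29 + 4, 29 = 7×4 + 1, 4 = 4×1).
Back-substituting, 29×(22) + 91×(-7) = 1.
Scale by 47537: one solution is (1045814, -332759). Reduce m mod 91: (42, 509).
General: m = 42 + 91t, n = 509 - 29t.
m ≥ 0 ⇒ t ≥ 0; n ≥ 0 ⇒ t ≤ 17. So t ∈ [0, 17]: 18 solutions.

18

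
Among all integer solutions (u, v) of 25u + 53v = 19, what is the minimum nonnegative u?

5

gcd(53, 25) = 1.
1 divides 19, so solutions exist.
By Bézout, 25·(17) + 53·(-8) = 1.
Scale by 19/1 = 19: (u₀, v₀) = (323, -152).
General solution: u = 323 + 53t, v = -152 - 25t for integer t.
u ≥ 0: smallest is 323 mod 53 = 5 (at t = -6), with v = -2.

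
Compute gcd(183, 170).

1

gcd(183, 170):
  183 = 1·170 + 13
  170 = 13·13 + 1
  13 = 13·1
so gcd(183, 170) = 1.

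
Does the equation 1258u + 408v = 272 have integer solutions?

gcd(1258, 408) = 34.
34 divides 272, so integer solutions exist.

yes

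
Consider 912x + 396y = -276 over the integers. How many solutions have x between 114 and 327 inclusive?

gcd(912, 396) = 12  (912 = 2*396 + 120, 396 = 3*120 + 36, 120 = 3*36 + 12, 36 = 3*12).
Back-substituting, 912*(10) + 396*(-23) = 12.
Scale by -23: particular solution (-230, 529); reduce x mod 33: (1, -3).
General solution: x = 1 + 33t, y = -3 - 76t for integer t.
114 ≤ 1 + 33t ≤ 327 gives t ∈ [4, 9], which is 6 values.

6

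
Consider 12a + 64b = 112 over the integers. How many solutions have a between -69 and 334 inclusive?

25

gcd(64, 12):
  64 = 5·12 + 4
  12 = 3·4
so gcd(64, 12) = 4.
Back-substitute for Bézout coefficients:
  4 = 64 - 5·12
  ... = 12·(-5) + 64·(1)
Scale by 28: particular solution (-140, 28); reduce a mod 16: (4, 1).
General solution: a = 4 + 16t, b = 1 - 3t for integer t.
-69 ≤ 4 + 16t ≤ 334 gives t ∈ [-4, 20], which is 25 values.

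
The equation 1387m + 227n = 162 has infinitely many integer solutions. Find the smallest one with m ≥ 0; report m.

gcd(1387, 227):
  1387 = 6×227 + 25
  227 = 9×25 + 2
  25 = 12×2 + 1
  2 = 2×1
so gcd(1387, 227) = 1.
1 divides 162, so solutions exist.
Back-substitute for Bézout coefficients:
  1 = 25 - 12×2
  ... = 1387×(109) + 227×(-666)
Scale by 162/1 = 162: (m₀, n₀) = (17658, -107892).
General solution: m = 17658 + 227t, n = -107892 - 1387t for integer t.
m ≥ 0: smallest is 17658 mod 227 = 179 (at t = -77), with n = -1093.

179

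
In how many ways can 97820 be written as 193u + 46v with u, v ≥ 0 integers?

gcd(193, 46) = 1.
By Bézout, 193*(-5) + 46*(21) = 1.
One solution: (18, 2051).
General: u = 18 + 46t, v = 2051 - 193t.
u ≥ 0 ⇒ t ≥ 0; v ≥ 0 ⇒ t ≤ 10. So t ∈ [0, 10]: 11 solutions.

11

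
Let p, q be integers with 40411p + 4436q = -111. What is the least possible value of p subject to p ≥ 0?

2195

gcd(40411, 4436) = 1  (40411 = 9*4436 + 487, 4436 = 9*487 + 53, 487 = 9*53 + 10, 53 = 5*10 + 3, 10 = 3*3 + 1, 3 = 3*1).
1 divides -111, so solutions exist.
Back-substituting, 40411*(1339) + 4436*(-12198) = 1.
Scale by -111/1 = -111: (p₀, q₀) = (-148629, 1353978).
General solution: p = -148629 + 4436t, q = 1353978 - 40411t for integer t.
p ≥ 0: smallest is -148629 mod 4436 = 2195 (at t = 34), with q = -19996.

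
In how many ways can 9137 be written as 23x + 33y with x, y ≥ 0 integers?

12

gcd(33, 23):
  33 = 1·23 + 10
  23 = 2·10 + 3
  10 = 3·3 + 1
  3 = 3·1
so gcd(33, 23) = 1.
Back-substitute for Bézout coefficients:
  1 = 10 - 3·3
  ... = 23·(-10) + 33·(7)
Scale by 9137: one solution is (-91370, 63959). Reduce x mod 33: (7, 272).
General: x = 7 + 33t, y = 272 - 23t.
x ≥ 0 ⇒ t ≥ 0; y ≥ 0 ⇒ t ≤ 11. So t ∈ [0, 11]: 12 solutions.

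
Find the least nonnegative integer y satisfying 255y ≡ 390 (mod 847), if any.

151

gcd(847, 255):
  847 = 3·255 + 82
  255 = 3·82 + 9
  82 = 9·9 + 1
  9 = 9·1
so gcd(847, 255) = 1.
1 divides 390, so solutions exist.
Back-substitute for Bézout coefficients:
  1 = 82 - 9·9
  ... = 255·(-93) + 847·(28)
So 255·(-93) ≡ 1 (mod 847); multiply by 390: y ≡ -36270 (mod 847).
Smallest nonnegative: y = -36270 mod 847 = 151.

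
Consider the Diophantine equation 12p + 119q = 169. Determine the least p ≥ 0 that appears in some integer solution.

gcd(119, 12):
  119 = 9*12 + 11
  12 = 1*11 + 1
  11 = 11*1
so gcd(119, 12) = 1.
1 divides 169, so solutions exist.
Back-substitute for Bézout coefficients:
  1 = 12 - 1*11
  ... = 12*(10) + 119*(-1)
Scale by 169/1 = 169: (p₀, q₀) = (1690, -169).
General solution: p = 1690 + 119t, q = -169 - 12t for integer t.
p ≥ 0: smallest is 1690 mod 119 = 24 (at t = -14), with q = -1.

24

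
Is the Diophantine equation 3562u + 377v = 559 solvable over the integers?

gcd(3562, 377) = 13  (3562 = 9*377 + 169, 377 = 2*169 + 39, 169 = 4*39 + 13, 39 = 3*13).
13 divides 559, so integer solutions exist.

yes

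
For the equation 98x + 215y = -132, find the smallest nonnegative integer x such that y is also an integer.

161

gcd(215, 98) = 1.
1 divides -132, so solutions exist.
By Bézout, 98*(-68) + 215*(31) = 1.
Scale by -132/1 = -132: (x₀, y₀) = (8976, -4092).
General solution: x = 8976 + 215t, y = -4092 - 98t for integer t.
x ≥ 0: smallest is 8976 mod 215 = 161 (at t = -41), with y = -74.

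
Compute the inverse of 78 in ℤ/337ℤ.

gcd(337, 78):
  337 = 4×78 + 25
  78 = 3×25 + 3
  25 = 8×3 + 1
  3 = 3×1
so gcd(337, 78) = 1.
Back-substitute for Bézout coefficients:
  1 = 25 - 8×3
  ... = 78×(-108) + 337×(25)
So 78×-108 ≡ 1 (mod 337), and -108 mod 337 = 229.

229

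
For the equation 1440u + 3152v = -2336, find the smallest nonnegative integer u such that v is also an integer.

gcd(3152, 1440) = 16  (3152 = 2×1440 + 272, 1440 = 5×272 + 80, 272 = 3×80 + 32, 80 = 2×32 + 16, 32 = 2×16).
16 divides -2336, so solutions exist.
Back-substituting, 1440×(81) + 3152×(-37) = 16.
Scale by -2336/16 = -146: (u₀, v₀) = (-11826, 5402).
General solution: u = -11826 + 197t, v = 5402 - 90t for integer t.
u ≥ 0: smallest is -11826 mod 197 = 191 (at t = 61), with v = -88.

191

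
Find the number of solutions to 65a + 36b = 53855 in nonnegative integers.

23

gcd(65, 36) = 1.
By Bézout, 65×(5) + 36×(-9) = 1.
One solution: (31, 1440).
General: a = 31 + 36t, b = 1440 - 65t.
a ≥ 0 ⇒ t ≥ 0; b ≥ 0 ⇒ t ≤ 22. So t ∈ [0, 22]: 23 solutions.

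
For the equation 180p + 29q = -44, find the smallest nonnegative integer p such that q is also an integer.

gcd(180, 29):
  180 = 6*29 + 6
  29 = 4*6 + 5
  6 = 1*5 + 1
  5 = 5*1
so gcd(180, 29) = 1.
1 divides -44, so solutions exist.
Back-substitute for Bézout coefficients:
  1 = 6 - 1*5
  ... = 180*(5) + 29*(-31)
Scale by -44/1 = -44: (p₀, q₀) = (-220, 1364).
General solution: p = -220 + 29t, q = 1364 - 180t for integer t.
p ≥ 0: smallest is -220 mod 29 = 12 (at t = 8), with q = -76.

12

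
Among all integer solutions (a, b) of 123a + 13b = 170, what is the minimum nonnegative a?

gcd(123, 13) = 1.
1 divides 170, so solutions exist.
By Bézout, 123×(-2) + 13×(19) = 1.
Scale by 170/1 = 170: (a₀, b₀) = (-340, 3230).
General solution: a = -340 + 13t, b = 3230 - 123t for integer t.
a ≥ 0: smallest is -340 mod 13 = 11 (at t = 27), with b = -91.

11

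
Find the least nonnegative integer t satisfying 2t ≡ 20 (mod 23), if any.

gcd(23, 2) = 1  (23 = 11×2 + 1, 2 = 2×1).
1 divides 20, so solutions exist.
Back-substituting, 2×(-11) + 23×(1) = 1.
So 2×(-11) ≡ 1 (mod 23); multiply by 20: t ≡ -220 (mod 23).
Smallest nonnegative: t = -220 mod 23 = 10.

10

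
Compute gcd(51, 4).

1

gcd(51, 4):
  51 = 12×4 + 3
  4 = 1×3 + 1
  3 = 3×1
so gcd(51, 4) = 1.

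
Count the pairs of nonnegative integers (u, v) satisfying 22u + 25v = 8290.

15

gcd(25, 22):
  25 = 1×22 + 3
  22 = 7×3 + 1
  3 = 3×1
so gcd(25, 22) = 1.
Back-substitute for Bézout coefficients:
  1 = 22 - 7×3
  ... = 22×(8) + 25×(-7)
Scale by 8290: one solution is (66320, -58030). Reduce u mod 25: (20, 314).
General: u = 20 + 25t, v = 314 - 22t.
u ≥ 0 ⇒ t ≥ 0; v ≥ 0 ⇒ t ≤ 14. So t ∈ [0, 14]: 15 solutions.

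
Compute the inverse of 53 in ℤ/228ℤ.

185

gcd(228, 53):
  228 = 4·53 + 16
  53 = 3·16 + 5
  16 = 3·5 + 1
  5 = 5·1
so gcd(228, 53) = 1.
Back-substitute for Bézout coefficients:
  1 = 16 - 3·5
  ... = 53·(-43) + 228·(10)
So 53·-43 ≡ 1 (mod 228), and -43 mod 228 = 185.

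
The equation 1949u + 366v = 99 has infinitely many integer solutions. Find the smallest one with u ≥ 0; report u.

333

gcd(1949, 366):
  1949 = 5*366 + 119
  366 = 3*119 + 9
  119 = 13*9 + 2
  9 = 4*2 + 1
  2 = 2*1
so gcd(1949, 366) = 1.
1 divides 99, so solutions exist.
Back-substitute for Bézout coefficients:
  1 = 9 - 4*2
  ... = 1949*(-163) + 366*(868)
Scale by 99/1 = 99: (u₀, v₀) = (-16137, 85932).
General solution: u = -16137 + 366t, v = 85932 - 1949t for integer t.
u ≥ 0: smallest is -16137 mod 366 = 333 (at t = 45), with v = -1773.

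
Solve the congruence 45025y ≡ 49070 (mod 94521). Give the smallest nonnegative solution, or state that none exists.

gcd(94521, 45025) = 1.
1 divides 49070, so solutions exist.
By Bézout, 45025×(-9302) + 94521×(4431) = 1.
So 45025×(-9302) ≡ 1 (mod 94521); multiply by 49070: y ≡ -456449140 (mod 94521).
Smallest nonnegative: y = -456449140 mod 94521 = 87290.

87290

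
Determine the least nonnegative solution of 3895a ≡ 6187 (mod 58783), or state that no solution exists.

55404

gcd(58783, 3895) = 1.
1 divides 6187, so solutions exist.
By Bézout, 3895·(-4105) + 58783·(272) = 1.
So 3895·(-4105) ≡ 1 (mod 58783); multiply by 6187: a ≡ -25397635 (mod 58783).
Smallest nonnegative: a = -25397635 mod 58783 = 55404.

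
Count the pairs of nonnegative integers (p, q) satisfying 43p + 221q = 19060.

2

gcd(221, 43):
  221 = 5*43 + 6
  43 = 7*6 + 1
  6 = 6*1
so gcd(221, 43) = 1.
Back-substitute for Bézout coefficients:
  1 = 43 - 7*6
  ... = 43*(36) + 221*(-7)
Scale by 19060: one solution is (686160, -133420). Reduce p mod 221: (176, 52).
General: p = 176 + 221t, q = 52 - 43t.
p ≥ 0 ⇒ t ≥ 0; q ≥ 0 ⇒ t ≤ 1. So t ∈ [0, 1]: 2 solutions.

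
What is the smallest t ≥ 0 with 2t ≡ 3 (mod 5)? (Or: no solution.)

4

gcd(5, 2) = 1.
1 divides 3, so solutions exist.
By Bézout, 2×(-2) + 5×(1) = 1.
So 2×(-2) ≡ 1 (mod 5); multiply by 3: t ≡ -6 (mod 5).
Smallest nonnegative: t = -6 mod 5 = 4.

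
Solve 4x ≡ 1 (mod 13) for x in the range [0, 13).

10

gcd(13, 4):
  13 = 3·4 + 1
  4 = 4·1
so gcd(13, 4) = 1.
Back-substitute for Bézout coefficients:
  1 = 13 - 3·4
  ... = 4·(-3) + 13·(1)
So 4·-3 ≡ 1 (mod 13), and -3 mod 13 = 10.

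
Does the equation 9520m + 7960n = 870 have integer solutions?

no

gcd(9520, 7960) = 40.
40 does not divide 870 (remainder 30), so no integer solutions.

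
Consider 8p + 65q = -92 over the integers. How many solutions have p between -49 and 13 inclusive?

gcd(65, 8) = 1  (65 = 8*8 + 1, 8 = 8*1).
Back-substituting, 8*(-8) + 65*(1) = 1.
Scale by -92: particular solution (736, -92); reduce p mod 65: (21, -4).
General solution: p = 21 + 65t, q = -4 - 8t for integer t.
-49 ≤ 21 + 65t ≤ 13 gives t ∈ [-1, -1], which is 1 value.

1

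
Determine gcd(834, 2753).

gcd(2753, 834):
  2753 = 3*834 + 251
  834 = 3*251 + 81
  251 = 3*81 + 8
  81 = 10*8 + 1
  8 = 8*1
so gcd(2753, 834) = 1.

1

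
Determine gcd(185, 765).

5

gcd(765, 185) = 5  (765 = 4·185 + 25, 185 = 7·25 + 10, 25 = 2·10 + 5, 10 = 2·5).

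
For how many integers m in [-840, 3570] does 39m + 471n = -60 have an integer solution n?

gcd(471, 39) = 3  (471 = 12×39 + 3, 39 = 13×3).
Back-substituting, 39×(-12) + 471×(1) = 3.
Scale by -20: particular solution (240, -20); reduce m mod 157: (83, -7).
General solution: m = 83 + 157t, n = -7 - 13t for integer t.
-840 ≤ 83 + 157t ≤ 3570 gives t ∈ [-5, 22], which is 28 values.

28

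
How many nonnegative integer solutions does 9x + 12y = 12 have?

gcd(12, 9) = 3.
By Bézout, 9·(-1) + 12·(1) = 3.
One solution: (0, 1).
General: x = 0 + 4t, y = 1 - 3t.
x ≥ 0 ⇒ t ≥ 0; y ≥ 0 ⇒ t ≤ 0. So t ∈ [0, 0]: 1 solution.

1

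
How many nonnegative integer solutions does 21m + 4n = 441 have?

6

gcd(21, 4) = 1.
By Bézout, 21*(1) + 4*(-5) = 1.
One solution: (1, 105).
General: m = 1 + 4t, n = 105 - 21t.
m ≥ 0 ⇒ t ≥ 0; n ≥ 0 ⇒ t ≤ 5. So t ∈ [0, 5]: 6 solutions.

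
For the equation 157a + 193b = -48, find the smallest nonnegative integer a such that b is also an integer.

130

gcd(193, 157) = 1  (193 = 1*157 + 36, 157 = 4*36 + 13, 36 = 2*13 + 10, 13 = 1*10 + 3, 10 = 3*3 + 1, 3 = 3*1).
1 divides -48, so solutions exist.
Back-substituting, 157*(-59) + 193*(48) = 1.
Scale by -48/1 = -48: (a₀, b₀) = (2832, -2304).
General solution: a = 2832 + 193t, b = -2304 - 157t for integer t.
a ≥ 0: smallest is 2832 mod 193 = 130 (at t = -14), with b = -106.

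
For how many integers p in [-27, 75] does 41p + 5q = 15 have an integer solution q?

21

gcd(41, 5) = 1  (41 = 8*5 + 1, 5 = 5*1).
Back-substituting, 41*(1) + 5*(-8) = 1.
Scale by 15: particular solution (15, -120); reduce p mod 5: (0, 3).
General solution: p = 0 + 5t, q = 3 - 41t for integer t.
-27 ≤ 0 + 5t ≤ 75 gives t ∈ [-5, 15], which is 21 values.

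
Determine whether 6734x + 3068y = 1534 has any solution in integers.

yes

gcd(6734, 3068) = 26.
26 divides 1534, so integer solutions exist.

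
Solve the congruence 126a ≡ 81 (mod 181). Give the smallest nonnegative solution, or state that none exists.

117

gcd(181, 126):
  181 = 1×126 + 55
  126 = 2×55 + 16
  55 = 3×16 + 7
  16 = 2×7 + 2
  7 = 3×2 + 1
  2 = 2×1
so gcd(181, 126) = 1.
1 divides 81, so solutions exist.
Back-substitute for Bézout coefficients:
  1 = 7 - 3×2
  ... = 126×(-79) + 181×(55)
So 126×(-79) ≡ 1 (mod 181); multiply by 81: a ≡ -6399 (mod 181).
Smallest nonnegative: a = -6399 mod 181 = 117.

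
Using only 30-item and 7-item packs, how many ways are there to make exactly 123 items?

Need nonnegative integers with 30j + 7k = 123.
gcd(30, 7) = 1, and 30·(-3) + 7·(13) = 1.
So (j₀, k₀) = (-369, 1599); general j = -369 + 7t, k = 1599 - 30t.
j ≥ 0 ⇒ t ≥ 53; k ≥ 0 ⇒ t ≤ 53. That's 1 value of t.

1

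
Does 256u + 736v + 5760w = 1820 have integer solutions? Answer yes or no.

no

gcd(736, 256):
  736 = 2*256 + 224
  256 = 1*224 + 32
  224 = 7*32
so gcd(736, 256) = 32.
gcd(32, 5760) = 32.
32 does not divide 1820 (remainder 28), so no integer solutions.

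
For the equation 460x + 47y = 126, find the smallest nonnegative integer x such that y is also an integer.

25

gcd(460, 47) = 1  (460 = 9·47 + 37, 47 = 1·37 + 10, 37 = 3·10 + 7, 10 = 1·7 + 3, 7 = 2·3 + 1, 3 = 3·1).
1 divides 126, so solutions exist.
Back-substituting, 460·(14) + 47·(-137) = 1.
Scale by 126/1 = 126: (x₀, y₀) = (1764, -17262).
General solution: x = 1764 + 47t, y = -17262 - 460t for integer t.
x ≥ 0: smallest is 1764 mod 47 = 25 (at t = -37), with y = -242.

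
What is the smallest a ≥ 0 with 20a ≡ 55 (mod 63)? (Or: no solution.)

gcd(63, 20) = 1.
1 divides 55, so solutions exist.
By Bézout, 20×(-22) + 63×(7) = 1.
So 20×(-22) ≡ 1 (mod 63); multiply by 55: a ≡ -1210 (mod 63).
Smallest nonnegative: a = -1210 mod 63 = 50.

50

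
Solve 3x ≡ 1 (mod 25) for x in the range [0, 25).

gcd(25, 3) = 1  (25 = 8*3 + 1, 3 = 3*1).
Back-substituting, 3*(-8) + 25*(1) = 1.
So 3*-8 ≡ 1 (mod 25), and -8 mod 25 = 17.

17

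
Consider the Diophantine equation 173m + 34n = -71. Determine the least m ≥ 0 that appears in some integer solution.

gcd(173, 34) = 1.
1 divides -71, so solutions exist.
By Bézout, 173*(-11) + 34*(56) = 1.
Scale by -71/1 = -71: (m₀, n₀) = (781, -3976).
General solution: m = 781 + 34t, n = -3976 - 173t for integer t.
m ≥ 0: smallest is 781 mod 34 = 33 (at t = -22), with n = -170.

33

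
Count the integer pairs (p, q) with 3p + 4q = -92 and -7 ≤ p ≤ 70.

gcd(4, 3) = 1  (4 = 1·3 + 1, 3 = 3·1).
Back-substituting, 3·(-1) + 4·(1) = 1.
Scale by -92: particular solution (92, -92); reduce p mod 4: (0, -23).
General solution: p = 0 + 4t, q = -23 - 3t for integer t.
-7 ≤ 0 + 4t ≤ 70 gives t ∈ [-1, 17], which is 19 values.

19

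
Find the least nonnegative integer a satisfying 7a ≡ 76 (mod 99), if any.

gcd(99, 7) = 1  (99 = 14·7 + 1, 7 = 7·1).
1 divides 76, so solutions exist.
Back-substituting, 7·(-14) + 99·(1) = 1.
So 7·(-14) ≡ 1 (mod 99); multiply by 76: a ≡ -1064 (mod 99).
Smallest nonnegative: a = -1064 mod 99 = 25.

25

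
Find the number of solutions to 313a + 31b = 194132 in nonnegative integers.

20

gcd(313, 31) = 1  (313 = 10*31 + 3, 31 = 10*3 + 1, 3 = 3*1).
Back-substituting, 313*(-10) + 31*(101) = 1.
Scale by 194132: one solution is (-1941320, 19607332). Reduce a mod 31: (24, 6020).
General: a = 24 + 31t, b = 6020 - 313t.
a ≥ 0 ⇒ t ≥ 0; b ≥ 0 ⇒ t ≤ 19. So t ∈ [0, 19]: 20 solutions.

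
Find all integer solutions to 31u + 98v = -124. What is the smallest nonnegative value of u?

94

gcd(98, 31) = 1  (98 = 3*31 + 5, 31 = 6*5 + 1, 5 = 5*1).
1 divides -124, so solutions exist.
Back-substituting, 31*(19) + 98*(-6) = 1.
Scale by -124/1 = -124: (u₀, v₀) = (-2356, 744).
General solution: u = -2356 + 98t, v = 744 - 31t for integer t.
u ≥ 0: smallest is -2356 mod 98 = 94 (at t = 25), with v = -31.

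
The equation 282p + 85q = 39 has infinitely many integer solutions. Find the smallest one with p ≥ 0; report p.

gcd(282, 85) = 1  (282 = 3*85 + 27, 85 = 3*27 + 4, 27 = 6*4 + 3, 4 = 1*3 + 1, 3 = 3*1).
1 divides 39, so solutions exist.
Back-substituting, 282*(-22) + 85*(73) = 1.
Scale by 39/1 = 39: (p₀, q₀) = (-858, 2847).
General solution: p = -858 + 85t, q = 2847 - 282t for integer t.
p ≥ 0: smallest is -858 mod 85 = 77 (at t = 11), with q = -255.

77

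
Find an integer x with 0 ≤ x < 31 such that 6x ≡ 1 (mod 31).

26

gcd(31, 6):
  31 = 5×6 + 1
  6 = 6×1
so gcd(31, 6) = 1.
Back-substitute for Bézout coefficients:
  1 = 31 - 5×6
  ... = 6×(-5) + 31×(1)
So 6×-5 ≡ 1 (mod 31), and -5 mod 31 = 26.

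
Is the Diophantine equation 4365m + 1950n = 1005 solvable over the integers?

gcd(4365, 1950) = 15  (4365 = 2·1950 + 465, 1950 = 4·465 + 90, 465 = 5·90 + 15, 90 = 6·15).
15 divides 1005, so integer solutions exist.

yes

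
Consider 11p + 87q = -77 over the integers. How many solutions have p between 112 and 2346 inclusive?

26

gcd(87, 11) = 1  (87 = 7*11 + 10, 11 = 1*10 + 1, 10 = 10*1).
Back-substituting, 11*(8) + 87*(-1) = 1.
Scale by -77: particular solution (-616, 77); reduce p mod 87: (80, -11).
General solution: p = 80 + 87t, q = -11 - 11t for integer t.
112 ≤ 80 + 87t ≤ 2346 gives t ∈ [1, 26], which is 26 values.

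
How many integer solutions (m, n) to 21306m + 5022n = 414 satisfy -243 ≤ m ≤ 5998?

8

gcd(21306, 5022) = 6.
By Bézout, 21306*(-268) + 5022*(1137) = 6.
Particular solution: (759, -3220).
General solution: m = 759 + 837t, n = -3220 - 3551t for integer t.
-243 ≤ 759 + 837t ≤ 5998 gives t ∈ [-1, 6], which is 8 values.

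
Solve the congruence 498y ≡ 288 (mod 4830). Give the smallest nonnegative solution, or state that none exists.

gcd(4830, 498) = 6.
6 divides 288, so solutions exist.
By Bézout, 498·(97) + 4830·(-10) = 6.
So 498·(97) ≡ 6 (mod 4830); multiply by 48: y ≡ 4656 (mod 805).
Smallest nonnegative: y = 4656 mod 805 = 631.

631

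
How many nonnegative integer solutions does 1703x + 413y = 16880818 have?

gcd(1703, 413) = 1.
By Bézout, 1703*(81) + 413*(-334) = 1.
One solution: (313, 39583).
General: x = 313 + 413t, y = 39583 - 1703t.
x ≥ 0 ⇒ t ≥ 0; y ≥ 0 ⇒ t ≤ 23. So t ∈ [0, 23]: 24 solutions.

24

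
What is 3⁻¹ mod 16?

gcd(16, 3) = 1.
By Bézout, 3·(-5) + 16·(1) = 1.
So 3·-5 ≡ 1 (mod 16), and -5 mod 16 = 11.

11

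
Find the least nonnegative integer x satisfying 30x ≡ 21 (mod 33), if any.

4

gcd(33, 30) = 3  (33 = 1·30 + 3, 30 = 10·3).
3 divides 21, so solutions exist.
Back-substituting, 30·(-1) + 33·(1) = 3.
So 30·(-1) ≡ 3 (mod 33); multiply by 7: x ≡ -7 (mod 11).
Smallest nonnegative: x = -7 mod 11 = 4.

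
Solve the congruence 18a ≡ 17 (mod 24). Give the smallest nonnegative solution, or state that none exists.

no solution

gcd(24, 18) = 6  (24 = 1*18 + 6, 18 = 3*6).
6 does not divide 17, so the congruence has no solution.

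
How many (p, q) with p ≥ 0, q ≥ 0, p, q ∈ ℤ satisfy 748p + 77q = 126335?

24

gcd(748, 77) = 11.
By Bézout, 748·(3) + 77·(-29) = 11.
One solution: (1, 1631).
General: p = 1 + 7t, q = 1631 - 68t.
p ≥ 0 ⇒ t ≥ 0; q ≥ 0 ⇒ t ≤ 23. So t ∈ [0, 23]: 24 solutions.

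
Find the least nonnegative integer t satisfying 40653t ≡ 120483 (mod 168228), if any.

11387

gcd(168228, 40653) = 9.
9 divides 120483, so solutions exist.
By Bézout, 40653·(-2007) + 168228·(485) = 9.
So 40653·(-2007) ≡ 9 (mod 168228); multiply by 13387: t ≡ -26867709 (mod 18692).
Smallest nonnegative: t = -26867709 mod 18692 = 11387.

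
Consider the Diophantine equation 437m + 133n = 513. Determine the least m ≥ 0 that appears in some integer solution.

3

gcd(437, 133) = 19  (437 = 3*133 + 38, 133 = 3*38 + 19, 38 = 2*19).
19 divides 513, so solutions exist.
Back-substituting, 437*(-3) + 133*(10) = 19.
Scale by 513/19 = 27: (m₀, n₀) = (-81, 270).
General solution: m = -81 + 7t, n = 270 - 23t for integer t.
m ≥ 0: smallest is -81 mod 7 = 3 (at t = 12), with n = -6.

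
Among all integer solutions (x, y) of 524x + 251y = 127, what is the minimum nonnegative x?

gcd(524, 251) = 1.
1 divides 127, so solutions exist.
By Bézout, 524·(-57) + 251·(119) = 1.
Scale by 127/1 = 127: (x₀, y₀) = (-7239, 15113).
General solution: x = -7239 + 251t, y = 15113 - 524t for integer t.
x ≥ 0: smallest is -7239 mod 251 = 40 (at t = 29), with y = -83.

40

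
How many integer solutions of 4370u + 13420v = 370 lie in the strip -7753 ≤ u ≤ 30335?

gcd(13420, 4370) = 10.
By Bézout, 4370×(-433) + 13420×(141) = 10.
Particular solution: (83, -27).
General solution: u = 83 + 1342t, v = -27 - 437t for integer t.
-7753 ≤ 83 + 1342t ≤ 30335 gives t ∈ [-5, 22], which is 28 values.

28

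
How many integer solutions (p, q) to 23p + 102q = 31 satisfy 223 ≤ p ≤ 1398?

12

gcd(102, 23) = 1.
By Bézout, 23×(-31) + 102×(7) = 1.
Particular solution: (59, -13).
General solution: p = 59 + 102t, q = -13 - 23t for integer t.
223 ≤ 59 + 102t ≤ 1398 gives t ∈ [2, 13], which is 12 values.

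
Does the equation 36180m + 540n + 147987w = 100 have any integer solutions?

no

gcd(36180, 540):
  36180 = 67×540
so gcd(36180, 540) = 540.
gcd(540, 147987) = 27.
27 does not divide 100 (remainder 19), so no integer solutions.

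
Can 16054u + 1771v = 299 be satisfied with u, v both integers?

gcd(16054, 1771):
  16054 = 9×1771 + 115
  1771 = 15×115 + 46
  115 = 2×46 + 23
  46 = 2×23
so gcd(16054, 1771) = 23.
23 divides 299, so integer solutions exist.

yes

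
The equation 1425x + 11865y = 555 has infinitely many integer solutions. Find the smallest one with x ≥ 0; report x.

67

gcd(11865, 1425):
  11865 = 8*1425 + 465
  1425 = 3*465 + 30
  465 = 15*30 + 15
  30 = 2*15
so gcd(11865, 1425) = 15.
15 divides 555, so solutions exist.
Back-substitute for Bézout coefficients:
  15 = 465 - 15*30
  ... = 1425*(-383) + 11865*(46)
Scale by 555/15 = 37: (x₀, y₀) = (-14171, 1702).
General solution: x = -14171 + 791t, y = 1702 - 95t for integer t.
x ≥ 0: smallest is -14171 mod 791 = 67 (at t = 18), with y = -8.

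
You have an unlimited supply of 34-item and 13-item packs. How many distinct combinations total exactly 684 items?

2

Need nonnegative integers with 34j + 13k = 684.
gcd(34, 13) = 1, and 34·(5) + 13·(-13) = 1.
So (j₀, k₀) = (3420, -8892); general j = 3420 + 13t, k = -8892 - 34t.
j ≥ 0 ⇒ t ≥ -263; k ≥ 0 ⇒ t ≤ -262. That's 2 values of t.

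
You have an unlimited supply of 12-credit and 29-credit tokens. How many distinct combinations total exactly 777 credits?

Need nonnegative integers with 12j + 29k = 777.
gcd(12, 29) = 1, and 12·(-12) + 29·(5) = 1.
So (j₀, k₀) = (-9324, 3885); general j = -9324 + 29t, k = 3885 - 12t.
j ≥ 0 ⇒ t ≥ 322; k ≥ 0 ⇒ t ≤ 323. That's 2 values of t.

2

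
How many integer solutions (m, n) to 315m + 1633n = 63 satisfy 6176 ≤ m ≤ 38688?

gcd(1633, 315) = 1  (1633 = 5×315 + 58, 315 = 5×58 + 25, 58 = 2×25 + 8, 25 = 3×8 + 1, 8 = 8×1).
Back-substituting, 315×(197) + 1633×(-38) = 1.
Scale by 63: particular solution (12411, -2394); reduce m mod 1633: (980, -189).
General solution: m = 980 + 1633t, n = -189 - 315t for integer t.
6176 ≤ 980 + 1633t ≤ 38688 gives t ∈ [4, 23], which is 20 values.

20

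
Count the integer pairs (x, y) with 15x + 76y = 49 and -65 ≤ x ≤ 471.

gcd(76, 15) = 1.
By Bézout, 15·(-5) + 76·(1) = 1.
Particular solution: (59, -11).
General solution: x = 59 + 76t, y = -11 - 15t for integer t.
-65 ≤ 59 + 76t ≤ 471 gives t ∈ [-1, 5], which is 7 values.

7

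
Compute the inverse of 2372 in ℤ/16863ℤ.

gcd(16863, 2372):
  16863 = 7·2372 + 259
  2372 = 9·259 + 41
  259 = 6·41 + 13
  41 = 3·13 + 2
  13 = 6·2 + 1
  2 = 2·1
so gcd(16863, 2372) = 1.
Back-substitute for Bézout coefficients:
  1 = 13 - 6·2
  ... = 2372·(-7813) + 16863·(1099)
So 2372·-7813 ≡ 1 (mod 16863), and -7813 mod 16863 = 9050.

9050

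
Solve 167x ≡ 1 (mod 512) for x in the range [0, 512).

279

gcd(512, 167):
  512 = 3×167 + 11
  167 = 15×11 + 2
  11 = 5×2 + 1
  2 = 2×1
so gcd(512, 167) = 1.
Back-substitute for Bézout coefficients:
  1 = 11 - 5×2
  ... = 167×(-233) + 512×(76)
So 167×-233 ≡ 1 (mod 512), and -233 mod 512 = 279.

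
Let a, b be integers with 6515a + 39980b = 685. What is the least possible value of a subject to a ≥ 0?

1927

gcd(39980, 6515) = 5  (39980 = 6×6515 + 890, 6515 = 7×890 + 285, 890 = 3×285 + 35, 285 = 8×35 + 5, 35 = 7×5).
5 divides 685, so solutions exist.
Back-substituting, 6515×(1123) + 39980×(-183) = 5.
Scale by 685/5 = 137: (a₀, b₀) = (153851, -25071).
General solution: a = 153851 + 7996t, b = -25071 - 1303t for integer t.
a ≥ 0: smallest is 153851 mod 7996 = 1927 (at t = -19), with b = -314.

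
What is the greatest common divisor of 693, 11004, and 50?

gcd(11004, 693) = 21  (11004 = 15·693 + 609, 693 = 1·609 + 84, 609 = 7·84 + 21, 84 = 4·21).
gcd(21, 50) = 1.

1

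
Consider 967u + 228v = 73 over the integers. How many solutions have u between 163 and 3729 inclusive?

16

gcd(967, 228) = 1  (967 = 4·228 + 55, 228 = 4·55 + 8, 55 = 6·8 + 7, 8 = 1·7 + 1, 7 = 7·1).
Back-substituting, 967·(-29) + 228·(123) = 1.
Scale by 73: particular solution (-2117, 8979); reduce u mod 228: (163, -691).
General solution: u = 163 + 228t, v = -691 - 967t for integer t.
163 ≤ 163 + 228t ≤ 3729 gives t ∈ [0, 15], which is 16 values.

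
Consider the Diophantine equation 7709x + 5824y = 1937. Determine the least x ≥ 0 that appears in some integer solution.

69

gcd(7709, 5824) = 13  (7709 = 1·5824 + 1885, 5824 = 3·1885 + 169, 1885 = 11·169 + 26, 169 = 6·26 + 13, 26 = 2·13).
13 divides 1937, so solutions exist.
Back-substituting, 7709·(-207) + 5824·(274) = 13.
Scale by 1937/13 = 149: (x₀, y₀) = (-30843, 40826).
General solution: x = -30843 + 448t, y = 40826 - 593t for integer t.
x ≥ 0: smallest is -30843 mod 448 = 69 (at t = 69), with y = -91.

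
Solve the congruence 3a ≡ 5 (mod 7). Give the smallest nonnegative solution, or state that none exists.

4

gcd(7, 3) = 1.
1 divides 5, so solutions exist.
By Bézout, 3×(-2) + 7×(1) = 1.
So 3×(-2) ≡ 1 (mod 7); multiply by 5: a ≡ -10 (mod 7).
Smallest nonnegative: a = -10 mod 7 = 4.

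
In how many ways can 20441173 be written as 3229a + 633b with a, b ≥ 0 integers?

10

gcd(3229, 633):
  3229 = 5×633 + 64
  633 = 9×64 + 57
  64 = 1×57 + 7
  57 = 8×7 + 1
  7 = 7×1
so gcd(3229, 633) = 1.
Back-substitute for Bézout coefficients:
  1 = 57 - 8×7
  ... = 3229×(-89) + 633×(454)
Scale by 20441173: one solution is (-1819264397, 9280292542). Reduce a mod 633: (391, 30298).
General: a = 391 + 633t, b = 30298 - 3229t.
a ≥ 0 ⇒ t ≥ 0; b ≥ 0 ⇒ t ≤ 9. So t ∈ [0, 9]: 10 solutions.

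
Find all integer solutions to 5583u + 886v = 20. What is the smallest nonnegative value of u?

312

gcd(5583, 886):
  5583 = 6×886 + 267
  886 = 3×267 + 85
  267 = 3×85 + 12
  85 = 7×12 + 1
  12 = 12×1
so gcd(5583, 886) = 1.
1 divides 20, so solutions exist.
Back-substitute for Bézout coefficients:
  1 = 85 - 7×12
  ... = 5583×(-73) + 886×(460)
Scale by 20/1 = 20: (u₀, v₀) = (-1460, 9200).
General solution: u = -1460 + 886t, v = 9200 - 5583t for integer t.
u ≥ 0: smallest is -1460 mod 886 = 312 (at t = 2), with v = -1966.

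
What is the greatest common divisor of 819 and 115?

1

gcd(819, 115):
  819 = 7×115 + 14
  115 = 8×14 + 3
  14 = 4×3 + 2
  3 = 1×2 + 1
  2 = 2×1
so gcd(819, 115) = 1.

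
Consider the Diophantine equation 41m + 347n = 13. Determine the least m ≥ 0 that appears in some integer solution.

gcd(347, 41) = 1  (347 = 8*41 + 19, 41 = 2*19 + 3, 19 = 6*3 + 1, 3 = 3*1).
1 divides 13, so solutions exist.
Back-substituting, 41*(-110) + 347*(13) = 1.
Scale by 13/1 = 13: (m₀, n₀) = (-1430, 169).
General solution: m = -1430 + 347t, n = 169 - 41t for integer t.
m ≥ 0: smallest is -1430 mod 347 = 305 (at t = 5), with n = -36.

305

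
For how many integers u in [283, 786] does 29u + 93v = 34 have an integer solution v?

6

gcd(93, 29) = 1.
By Bézout, 29*(-16) + 93*(5) = 1.
Particular solution: (14, -4).
General solution: u = 14 + 93t, v = -4 - 29t for integer t.
283 ≤ 14 + 93t ≤ 786 gives t ∈ [3, 8], which is 6 values.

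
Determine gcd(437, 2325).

gcd(2325, 437):
  2325 = 5·437 + 140
  437 = 3·140 + 17
  140 = 8·17 + 4
  17 = 4·4 + 1
  4 = 4·1
so gcd(2325, 437) = 1.

1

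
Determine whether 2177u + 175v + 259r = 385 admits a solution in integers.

yes

gcd(2177, 175) = 7  (2177 = 12·175 + 77, 175 = 2·77 + 21, 77 = 3·21 + 14, 21 = 1·14 + 7, 14 = 2·7).
gcd(7, 259) = 7.
7 divides 385, so integer solutions exist.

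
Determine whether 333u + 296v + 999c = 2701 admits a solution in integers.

gcd(333, 296) = 37  (333 = 1×296 + 37, 296 = 8×37).
gcd(37, 999) = 37.
37 divides 2701, so integer solutions exist.

yes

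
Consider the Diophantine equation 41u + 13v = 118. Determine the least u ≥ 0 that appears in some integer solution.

gcd(41, 13):
  41 = 3*13 + 2
  13 = 6*2 + 1
  2 = 2*1
so gcd(41, 13) = 1.
1 divides 118, so solutions exist.
Back-substitute for Bézout coefficients:
  1 = 13 - 6*2
  ... = 41*(-6) + 13*(19)
Scale by 118/1 = 118: (u₀, v₀) = (-708, 2242).
General solution: u = -708 + 13t, v = 2242 - 41t for integer t.
u ≥ 0: smallest is -708 mod 13 = 7 (at t = 55), with v = -13.

7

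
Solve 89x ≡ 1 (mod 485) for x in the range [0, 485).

109

gcd(485, 89) = 1.
By Bézout, 89·(109) + 485·(-20) = 1.
So 89·109 ≡ 1 (mod 485), and 109 mod 485 = 109.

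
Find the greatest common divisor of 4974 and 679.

gcd(4974, 679):
  4974 = 7*679 + 221
  679 = 3*221 + 16
  221 = 13*16 + 13
  16 = 1*13 + 3
  13 = 4*3 + 1
  3 = 3*1
so gcd(4974, 679) = 1.

1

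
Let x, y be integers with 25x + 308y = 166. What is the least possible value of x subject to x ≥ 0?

290

gcd(308, 25) = 1.
1 divides 166, so solutions exist.
By Bézout, 25·(37) + 308·(-3) = 1.
Scale by 166/1 = 166: (x₀, y₀) = (6142, -498).
General solution: x = 6142 + 308t, y = -498 - 25t for integer t.
x ≥ 0: smallest is 6142 mod 308 = 290 (at t = -19), with y = -23.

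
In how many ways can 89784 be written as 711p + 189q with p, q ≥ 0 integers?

6

gcd(711, 189) = 9  (711 = 3*189 + 144, 189 = 1*144 + 45, 144 = 3*45 + 9, 45 = 5*9).
Back-substituting, 711*(4) + 189*(-15) = 9.
Scale by 9976: one solution is (39904, -149640). Reduce p mod 21: (4, 460).
General: p = 4 + 21t, q = 460 - 79t.
p ≥ 0 ⇒ t ≥ 0; q ≥ 0 ⇒ t ≤ 5. So t ∈ [0, 5]: 6 solutions.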